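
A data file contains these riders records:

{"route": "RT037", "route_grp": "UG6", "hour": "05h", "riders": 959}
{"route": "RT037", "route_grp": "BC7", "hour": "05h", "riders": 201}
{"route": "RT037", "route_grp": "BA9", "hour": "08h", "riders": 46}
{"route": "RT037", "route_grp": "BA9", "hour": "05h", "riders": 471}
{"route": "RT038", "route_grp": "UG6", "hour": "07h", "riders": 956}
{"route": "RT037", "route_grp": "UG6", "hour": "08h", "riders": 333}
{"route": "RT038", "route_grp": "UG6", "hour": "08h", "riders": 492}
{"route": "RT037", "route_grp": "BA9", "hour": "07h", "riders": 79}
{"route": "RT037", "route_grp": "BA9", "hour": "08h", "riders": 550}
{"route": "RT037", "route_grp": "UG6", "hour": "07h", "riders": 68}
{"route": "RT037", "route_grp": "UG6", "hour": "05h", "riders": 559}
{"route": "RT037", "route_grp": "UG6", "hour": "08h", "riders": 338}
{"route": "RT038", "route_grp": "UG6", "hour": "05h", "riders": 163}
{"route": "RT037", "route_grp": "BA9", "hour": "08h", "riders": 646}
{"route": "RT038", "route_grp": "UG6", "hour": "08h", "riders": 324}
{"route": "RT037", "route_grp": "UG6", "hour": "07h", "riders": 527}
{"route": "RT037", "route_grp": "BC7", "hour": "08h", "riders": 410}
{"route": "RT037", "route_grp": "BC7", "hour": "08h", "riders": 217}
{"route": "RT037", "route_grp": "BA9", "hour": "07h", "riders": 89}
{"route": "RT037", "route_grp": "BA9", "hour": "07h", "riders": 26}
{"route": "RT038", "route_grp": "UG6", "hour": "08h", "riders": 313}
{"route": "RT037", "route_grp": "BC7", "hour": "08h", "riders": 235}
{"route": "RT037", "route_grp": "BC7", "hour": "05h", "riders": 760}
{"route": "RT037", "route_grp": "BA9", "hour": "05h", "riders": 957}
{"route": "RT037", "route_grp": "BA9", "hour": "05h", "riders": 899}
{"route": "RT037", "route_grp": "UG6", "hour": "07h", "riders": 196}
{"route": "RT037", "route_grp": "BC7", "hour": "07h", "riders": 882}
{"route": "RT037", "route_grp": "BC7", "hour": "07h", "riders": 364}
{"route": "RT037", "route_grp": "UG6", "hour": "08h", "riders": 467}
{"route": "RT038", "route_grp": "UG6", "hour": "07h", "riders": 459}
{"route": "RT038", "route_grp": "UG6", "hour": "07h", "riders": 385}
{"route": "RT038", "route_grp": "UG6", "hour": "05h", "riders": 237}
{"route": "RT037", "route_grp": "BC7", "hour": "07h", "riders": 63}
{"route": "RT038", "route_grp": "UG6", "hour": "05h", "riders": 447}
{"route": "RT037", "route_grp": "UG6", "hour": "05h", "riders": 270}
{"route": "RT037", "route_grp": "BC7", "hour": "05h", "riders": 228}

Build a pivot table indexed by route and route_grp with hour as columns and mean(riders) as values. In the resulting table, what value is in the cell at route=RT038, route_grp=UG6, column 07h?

Rows with route=RT038, route_grp=UG6 and hour=07h: riders values are 956, 459, 385.
(956 + 459 + 385) / 3 = 600.

600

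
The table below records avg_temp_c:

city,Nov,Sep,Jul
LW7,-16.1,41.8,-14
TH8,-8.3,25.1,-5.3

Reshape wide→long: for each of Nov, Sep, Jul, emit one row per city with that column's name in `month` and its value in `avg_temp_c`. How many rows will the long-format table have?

6

2 city values × 3 melted columns = 6 rows.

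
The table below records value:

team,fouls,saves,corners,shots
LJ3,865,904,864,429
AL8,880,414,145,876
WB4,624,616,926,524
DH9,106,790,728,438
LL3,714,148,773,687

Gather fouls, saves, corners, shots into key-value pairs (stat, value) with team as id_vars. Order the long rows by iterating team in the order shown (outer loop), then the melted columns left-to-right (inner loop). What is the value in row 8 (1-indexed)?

20 rows total (5 × 4). Row 8: index ⌊(8-1)/4⌋ = 1 into team → AL8; (8-1) mod 4 = 3 into the melted columns → shots.
So row 8 is (AL8, shots, 876); value = 876.

876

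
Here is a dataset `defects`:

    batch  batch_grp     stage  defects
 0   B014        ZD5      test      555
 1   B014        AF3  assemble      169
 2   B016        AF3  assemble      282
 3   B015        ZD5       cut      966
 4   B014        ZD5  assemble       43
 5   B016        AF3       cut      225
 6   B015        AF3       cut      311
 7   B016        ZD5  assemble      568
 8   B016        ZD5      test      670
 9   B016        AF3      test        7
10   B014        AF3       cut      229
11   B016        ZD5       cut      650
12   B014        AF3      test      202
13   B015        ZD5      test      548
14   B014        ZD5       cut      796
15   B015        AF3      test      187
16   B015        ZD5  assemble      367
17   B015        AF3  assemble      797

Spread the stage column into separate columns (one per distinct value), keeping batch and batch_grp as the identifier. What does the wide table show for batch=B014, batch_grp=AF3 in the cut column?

229

Wide layout: rows indexed by batch and batch_grp, columns are the 3 distinct stage values (test, assemble, cut).
Cell (batch=B014, batch_grp=AF3, stage=cut) draws from the long row where batch=B014, batch_grp=AF3 and stage=cut, which has defects=229.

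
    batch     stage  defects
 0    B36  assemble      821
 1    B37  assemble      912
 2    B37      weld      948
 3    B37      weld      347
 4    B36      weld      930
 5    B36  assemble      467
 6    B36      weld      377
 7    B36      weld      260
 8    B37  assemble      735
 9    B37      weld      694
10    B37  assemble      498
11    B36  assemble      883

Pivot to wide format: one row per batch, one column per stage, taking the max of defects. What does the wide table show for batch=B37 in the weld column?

Rows with batch=B37 and stage=weld: defects values are 948, 347, 694.
max(948, 347, 694) = 948.

948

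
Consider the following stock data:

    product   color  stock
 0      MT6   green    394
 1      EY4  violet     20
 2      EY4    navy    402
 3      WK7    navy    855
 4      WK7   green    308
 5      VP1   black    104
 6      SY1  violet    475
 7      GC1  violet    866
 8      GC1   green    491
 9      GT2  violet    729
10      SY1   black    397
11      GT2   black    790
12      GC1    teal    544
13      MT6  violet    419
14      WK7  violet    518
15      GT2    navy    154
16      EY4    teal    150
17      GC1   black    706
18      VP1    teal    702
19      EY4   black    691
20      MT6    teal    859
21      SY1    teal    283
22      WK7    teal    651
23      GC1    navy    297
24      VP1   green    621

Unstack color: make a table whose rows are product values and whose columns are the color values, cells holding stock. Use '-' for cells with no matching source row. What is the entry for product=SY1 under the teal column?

The long row with product=SY1, color=teal has stock=283.

283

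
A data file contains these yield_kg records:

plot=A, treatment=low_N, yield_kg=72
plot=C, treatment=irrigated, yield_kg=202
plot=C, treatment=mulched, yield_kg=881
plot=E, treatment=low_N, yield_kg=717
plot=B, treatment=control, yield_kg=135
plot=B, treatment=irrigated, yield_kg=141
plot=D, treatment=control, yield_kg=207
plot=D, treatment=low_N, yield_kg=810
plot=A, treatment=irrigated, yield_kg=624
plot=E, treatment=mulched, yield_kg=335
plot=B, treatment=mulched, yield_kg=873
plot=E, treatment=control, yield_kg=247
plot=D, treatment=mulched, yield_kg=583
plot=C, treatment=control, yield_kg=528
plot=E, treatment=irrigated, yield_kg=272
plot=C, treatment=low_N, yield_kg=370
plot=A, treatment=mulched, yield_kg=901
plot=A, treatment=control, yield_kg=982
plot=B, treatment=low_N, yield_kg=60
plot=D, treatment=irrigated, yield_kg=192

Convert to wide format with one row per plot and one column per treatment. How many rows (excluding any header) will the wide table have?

5 distinct plot values → 5 rows.

5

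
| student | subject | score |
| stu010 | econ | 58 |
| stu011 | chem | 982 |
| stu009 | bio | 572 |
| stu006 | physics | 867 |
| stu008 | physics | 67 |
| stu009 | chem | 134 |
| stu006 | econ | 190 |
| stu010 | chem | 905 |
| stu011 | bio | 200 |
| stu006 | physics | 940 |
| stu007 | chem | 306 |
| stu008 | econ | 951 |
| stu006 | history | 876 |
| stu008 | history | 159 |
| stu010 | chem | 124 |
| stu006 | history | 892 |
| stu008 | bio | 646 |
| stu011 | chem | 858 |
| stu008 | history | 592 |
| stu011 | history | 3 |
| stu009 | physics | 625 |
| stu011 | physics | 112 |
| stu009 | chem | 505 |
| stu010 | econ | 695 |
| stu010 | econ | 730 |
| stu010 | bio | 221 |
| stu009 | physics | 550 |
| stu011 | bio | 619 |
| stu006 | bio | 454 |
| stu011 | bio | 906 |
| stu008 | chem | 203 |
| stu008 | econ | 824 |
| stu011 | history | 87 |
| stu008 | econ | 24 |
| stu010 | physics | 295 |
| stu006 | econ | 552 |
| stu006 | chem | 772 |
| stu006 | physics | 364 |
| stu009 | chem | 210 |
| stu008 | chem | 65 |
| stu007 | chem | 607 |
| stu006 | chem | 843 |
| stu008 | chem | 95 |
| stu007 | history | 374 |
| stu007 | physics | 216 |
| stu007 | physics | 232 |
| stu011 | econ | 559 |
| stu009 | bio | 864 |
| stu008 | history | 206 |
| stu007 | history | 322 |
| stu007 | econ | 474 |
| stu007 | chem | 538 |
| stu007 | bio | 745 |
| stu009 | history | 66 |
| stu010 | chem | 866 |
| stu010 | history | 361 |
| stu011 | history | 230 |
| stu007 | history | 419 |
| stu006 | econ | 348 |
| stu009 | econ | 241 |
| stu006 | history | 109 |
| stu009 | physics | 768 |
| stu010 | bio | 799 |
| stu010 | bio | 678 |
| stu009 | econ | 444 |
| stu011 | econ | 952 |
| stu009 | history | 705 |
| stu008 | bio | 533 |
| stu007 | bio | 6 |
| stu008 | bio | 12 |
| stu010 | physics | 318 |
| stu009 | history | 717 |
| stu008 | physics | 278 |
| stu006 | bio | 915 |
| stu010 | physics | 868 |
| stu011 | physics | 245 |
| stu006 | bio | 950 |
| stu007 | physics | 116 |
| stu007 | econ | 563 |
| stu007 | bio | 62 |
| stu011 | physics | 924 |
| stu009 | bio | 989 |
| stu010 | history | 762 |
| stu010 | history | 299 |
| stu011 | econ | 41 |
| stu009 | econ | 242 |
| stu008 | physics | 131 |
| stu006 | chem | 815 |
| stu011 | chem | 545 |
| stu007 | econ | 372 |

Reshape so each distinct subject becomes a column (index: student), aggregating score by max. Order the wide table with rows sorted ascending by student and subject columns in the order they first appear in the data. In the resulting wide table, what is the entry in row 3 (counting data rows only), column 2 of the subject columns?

With rows sorted ascending by student, row 3 is student=stu008. subject columns in first-appearance order: econ, chem, bio, physics, history; column 2 is chem.
Long rows with student=stu008, subject=chem: max(203, 65, 95) = 203.

203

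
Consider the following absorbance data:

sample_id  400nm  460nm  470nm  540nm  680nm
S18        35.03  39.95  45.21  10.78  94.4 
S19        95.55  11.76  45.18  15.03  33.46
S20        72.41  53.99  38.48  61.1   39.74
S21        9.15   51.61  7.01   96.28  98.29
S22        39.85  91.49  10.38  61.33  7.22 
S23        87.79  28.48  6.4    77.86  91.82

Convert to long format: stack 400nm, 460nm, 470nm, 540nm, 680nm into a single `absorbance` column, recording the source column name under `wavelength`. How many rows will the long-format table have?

6 sample_id values × 5 melted columns = 30 rows.

30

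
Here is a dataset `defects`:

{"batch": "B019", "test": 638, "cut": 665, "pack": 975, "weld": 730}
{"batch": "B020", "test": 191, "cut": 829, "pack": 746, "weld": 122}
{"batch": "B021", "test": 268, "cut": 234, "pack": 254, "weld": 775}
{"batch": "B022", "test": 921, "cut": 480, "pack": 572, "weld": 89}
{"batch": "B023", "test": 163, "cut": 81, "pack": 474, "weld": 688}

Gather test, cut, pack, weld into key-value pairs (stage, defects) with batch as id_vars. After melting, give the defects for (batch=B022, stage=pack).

Unpivoting turns each (batch, wide-column) pair into one long row.
The wide cell at row B022, column pack holds 572, so the long row (B022, pack) has defects=572.

572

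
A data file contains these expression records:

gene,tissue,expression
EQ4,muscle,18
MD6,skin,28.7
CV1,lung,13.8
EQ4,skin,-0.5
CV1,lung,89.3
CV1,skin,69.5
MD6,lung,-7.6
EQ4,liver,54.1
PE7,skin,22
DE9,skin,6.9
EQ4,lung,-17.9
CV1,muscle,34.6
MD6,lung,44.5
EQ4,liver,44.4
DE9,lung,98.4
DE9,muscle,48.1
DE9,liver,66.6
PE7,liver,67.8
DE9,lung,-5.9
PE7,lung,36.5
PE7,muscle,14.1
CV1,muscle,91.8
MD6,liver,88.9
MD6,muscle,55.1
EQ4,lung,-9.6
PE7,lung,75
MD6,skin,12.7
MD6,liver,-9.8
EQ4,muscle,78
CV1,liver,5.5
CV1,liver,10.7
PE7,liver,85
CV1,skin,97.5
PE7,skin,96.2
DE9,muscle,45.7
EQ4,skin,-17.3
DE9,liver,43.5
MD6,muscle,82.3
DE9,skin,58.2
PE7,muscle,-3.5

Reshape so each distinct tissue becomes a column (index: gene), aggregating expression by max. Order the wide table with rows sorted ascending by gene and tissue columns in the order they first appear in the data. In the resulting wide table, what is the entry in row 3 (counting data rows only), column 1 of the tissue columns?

78

With rows sorted ascending by gene, row 3 is gene=EQ4. tissue columns in first-appearance order: muscle, skin, lung, liver; column 1 is muscle.
Long rows with gene=EQ4, tissue=muscle: max(18, 78) = 78.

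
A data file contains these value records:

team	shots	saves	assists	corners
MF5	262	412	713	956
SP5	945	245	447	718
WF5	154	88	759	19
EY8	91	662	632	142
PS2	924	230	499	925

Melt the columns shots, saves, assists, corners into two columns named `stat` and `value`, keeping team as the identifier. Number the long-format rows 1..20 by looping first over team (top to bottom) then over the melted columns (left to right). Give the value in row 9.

20 rows total (5 × 4). Row 9: index ⌊(9-1)/4⌋ = 2 into team → WF5; (9-1) mod 4 = 0 into the melted columns → shots.
So row 9 is (WF5, shots, 154); value = 154.

154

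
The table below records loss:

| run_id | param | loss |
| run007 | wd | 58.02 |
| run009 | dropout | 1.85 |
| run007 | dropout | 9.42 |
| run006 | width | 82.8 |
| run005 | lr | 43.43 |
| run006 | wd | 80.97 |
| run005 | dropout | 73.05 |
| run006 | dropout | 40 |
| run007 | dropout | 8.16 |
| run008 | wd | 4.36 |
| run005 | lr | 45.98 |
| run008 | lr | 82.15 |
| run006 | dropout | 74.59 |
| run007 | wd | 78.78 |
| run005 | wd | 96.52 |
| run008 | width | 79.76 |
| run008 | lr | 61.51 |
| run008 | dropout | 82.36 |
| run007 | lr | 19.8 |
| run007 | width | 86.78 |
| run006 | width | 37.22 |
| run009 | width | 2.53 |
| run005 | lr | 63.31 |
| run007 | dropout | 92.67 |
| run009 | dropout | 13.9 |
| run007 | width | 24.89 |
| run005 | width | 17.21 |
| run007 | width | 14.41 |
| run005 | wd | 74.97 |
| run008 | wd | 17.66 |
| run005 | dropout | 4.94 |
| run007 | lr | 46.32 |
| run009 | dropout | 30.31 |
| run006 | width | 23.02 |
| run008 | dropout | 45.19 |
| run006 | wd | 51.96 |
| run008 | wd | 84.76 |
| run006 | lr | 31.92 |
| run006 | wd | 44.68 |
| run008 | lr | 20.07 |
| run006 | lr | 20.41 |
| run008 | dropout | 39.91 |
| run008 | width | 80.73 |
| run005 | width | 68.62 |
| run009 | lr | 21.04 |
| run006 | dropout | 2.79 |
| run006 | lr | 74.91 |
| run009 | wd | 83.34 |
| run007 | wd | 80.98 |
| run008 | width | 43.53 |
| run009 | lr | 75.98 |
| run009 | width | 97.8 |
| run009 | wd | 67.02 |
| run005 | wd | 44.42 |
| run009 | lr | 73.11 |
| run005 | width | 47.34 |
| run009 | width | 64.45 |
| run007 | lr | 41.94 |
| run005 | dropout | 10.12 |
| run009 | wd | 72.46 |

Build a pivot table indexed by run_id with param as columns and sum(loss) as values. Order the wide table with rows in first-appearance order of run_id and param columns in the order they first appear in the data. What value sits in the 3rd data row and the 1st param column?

177.61

With rows in first-appearance order of run_id, row 3 is run_id=run006. param columns in first-appearance order: wd, dropout, width, lr; column 1 is wd.
Long rows with run_id=run006, param=wd: 80.97 + 51.96 + 44.68 = 177.61.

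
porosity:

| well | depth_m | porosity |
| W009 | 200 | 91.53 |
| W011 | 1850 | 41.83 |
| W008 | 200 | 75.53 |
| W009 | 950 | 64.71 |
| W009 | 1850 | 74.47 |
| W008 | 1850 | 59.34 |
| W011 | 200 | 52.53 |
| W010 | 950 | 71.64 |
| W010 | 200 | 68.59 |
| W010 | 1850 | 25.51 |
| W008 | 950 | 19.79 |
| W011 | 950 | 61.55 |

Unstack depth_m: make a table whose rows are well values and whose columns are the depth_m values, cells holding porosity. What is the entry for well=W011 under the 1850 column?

41.83

Wide layout: rows indexed by well, columns are the 3 distinct depth_m values (200, 1850, 950).
Cell (well=W011, depth_m=1850) draws from the long row where well=W011 and depth_m=1850, which has porosity=41.83.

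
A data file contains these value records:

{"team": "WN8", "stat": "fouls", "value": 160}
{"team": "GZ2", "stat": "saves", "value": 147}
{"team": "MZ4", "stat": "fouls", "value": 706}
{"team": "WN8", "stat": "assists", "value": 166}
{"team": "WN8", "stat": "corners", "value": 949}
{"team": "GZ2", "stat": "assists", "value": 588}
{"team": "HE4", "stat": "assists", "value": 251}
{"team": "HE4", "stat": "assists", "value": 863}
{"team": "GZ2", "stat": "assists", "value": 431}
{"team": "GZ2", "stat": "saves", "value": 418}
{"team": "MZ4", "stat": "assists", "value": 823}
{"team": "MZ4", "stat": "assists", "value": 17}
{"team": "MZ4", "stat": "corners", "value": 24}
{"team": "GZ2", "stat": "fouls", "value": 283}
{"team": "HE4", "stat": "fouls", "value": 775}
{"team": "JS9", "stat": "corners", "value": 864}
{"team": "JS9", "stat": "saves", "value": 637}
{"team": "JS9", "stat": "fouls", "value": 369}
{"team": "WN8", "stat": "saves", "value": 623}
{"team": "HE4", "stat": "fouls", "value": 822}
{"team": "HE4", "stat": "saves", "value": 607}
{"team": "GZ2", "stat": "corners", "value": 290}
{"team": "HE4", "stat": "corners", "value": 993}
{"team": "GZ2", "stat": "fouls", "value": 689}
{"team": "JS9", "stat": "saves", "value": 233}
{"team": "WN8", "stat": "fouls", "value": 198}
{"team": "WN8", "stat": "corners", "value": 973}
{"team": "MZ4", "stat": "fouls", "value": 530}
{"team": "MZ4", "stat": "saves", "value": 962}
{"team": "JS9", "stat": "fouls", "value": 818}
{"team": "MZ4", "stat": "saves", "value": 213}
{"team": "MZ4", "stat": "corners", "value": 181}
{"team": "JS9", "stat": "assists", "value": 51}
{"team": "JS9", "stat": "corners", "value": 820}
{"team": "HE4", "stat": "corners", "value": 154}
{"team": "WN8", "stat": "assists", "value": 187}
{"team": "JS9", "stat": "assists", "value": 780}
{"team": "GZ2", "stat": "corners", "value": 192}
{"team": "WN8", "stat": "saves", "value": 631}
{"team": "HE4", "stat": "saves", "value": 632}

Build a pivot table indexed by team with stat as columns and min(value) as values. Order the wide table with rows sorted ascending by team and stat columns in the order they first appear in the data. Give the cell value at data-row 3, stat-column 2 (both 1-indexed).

233

With rows sorted ascending by team, row 3 is team=JS9. stat columns in first-appearance order: fouls, saves, assists, corners; column 2 is saves.
Long rows with team=JS9, stat=saves: min(637, 233) = 233.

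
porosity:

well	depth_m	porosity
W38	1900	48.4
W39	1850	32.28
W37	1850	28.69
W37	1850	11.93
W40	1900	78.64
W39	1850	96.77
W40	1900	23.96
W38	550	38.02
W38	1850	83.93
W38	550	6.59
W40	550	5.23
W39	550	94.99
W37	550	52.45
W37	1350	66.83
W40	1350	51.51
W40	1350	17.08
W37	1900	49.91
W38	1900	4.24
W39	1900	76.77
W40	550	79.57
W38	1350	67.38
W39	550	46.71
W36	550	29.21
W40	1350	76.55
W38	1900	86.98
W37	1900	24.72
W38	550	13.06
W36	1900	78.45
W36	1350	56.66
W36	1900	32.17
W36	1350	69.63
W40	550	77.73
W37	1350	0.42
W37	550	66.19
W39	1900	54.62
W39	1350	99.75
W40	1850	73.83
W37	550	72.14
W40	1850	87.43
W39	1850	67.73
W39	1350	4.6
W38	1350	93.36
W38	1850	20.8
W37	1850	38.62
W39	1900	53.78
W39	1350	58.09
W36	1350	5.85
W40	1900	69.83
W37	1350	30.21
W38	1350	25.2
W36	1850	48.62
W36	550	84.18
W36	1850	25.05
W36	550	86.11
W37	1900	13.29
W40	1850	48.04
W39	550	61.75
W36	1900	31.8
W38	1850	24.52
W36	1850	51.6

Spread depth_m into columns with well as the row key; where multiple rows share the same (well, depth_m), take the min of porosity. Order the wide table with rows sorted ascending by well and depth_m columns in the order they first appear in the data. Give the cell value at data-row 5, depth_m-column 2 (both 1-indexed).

With rows sorted ascending by well, row 5 is well=W40. depth_m columns in first-appearance order: 1900, 1850, 550, 1350; column 2 is 1850.
Long rows with well=W40, depth_m=1850: min(73.83, 87.43, 48.04) = 48.04.

48.04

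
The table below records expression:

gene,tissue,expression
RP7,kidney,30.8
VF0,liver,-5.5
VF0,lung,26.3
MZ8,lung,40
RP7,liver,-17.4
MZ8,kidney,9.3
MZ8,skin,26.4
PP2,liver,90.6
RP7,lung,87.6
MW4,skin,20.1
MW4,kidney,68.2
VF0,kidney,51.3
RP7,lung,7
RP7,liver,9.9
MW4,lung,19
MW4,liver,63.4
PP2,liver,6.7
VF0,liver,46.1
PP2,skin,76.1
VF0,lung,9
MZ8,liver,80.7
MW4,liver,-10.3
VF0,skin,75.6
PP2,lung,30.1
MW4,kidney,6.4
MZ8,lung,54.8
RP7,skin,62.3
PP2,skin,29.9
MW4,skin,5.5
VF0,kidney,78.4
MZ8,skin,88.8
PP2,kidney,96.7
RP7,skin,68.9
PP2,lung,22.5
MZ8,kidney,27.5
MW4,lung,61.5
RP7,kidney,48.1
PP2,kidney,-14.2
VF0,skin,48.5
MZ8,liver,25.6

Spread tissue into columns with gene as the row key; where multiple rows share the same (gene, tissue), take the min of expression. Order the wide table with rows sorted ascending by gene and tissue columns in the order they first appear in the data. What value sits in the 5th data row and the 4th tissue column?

With rows sorted ascending by gene, row 5 is gene=VF0. tissue columns in first-appearance order: kidney, liver, lung, skin; column 4 is skin.
Long rows with gene=VF0, tissue=skin: min(75.6, 48.5) = 48.5.

48.5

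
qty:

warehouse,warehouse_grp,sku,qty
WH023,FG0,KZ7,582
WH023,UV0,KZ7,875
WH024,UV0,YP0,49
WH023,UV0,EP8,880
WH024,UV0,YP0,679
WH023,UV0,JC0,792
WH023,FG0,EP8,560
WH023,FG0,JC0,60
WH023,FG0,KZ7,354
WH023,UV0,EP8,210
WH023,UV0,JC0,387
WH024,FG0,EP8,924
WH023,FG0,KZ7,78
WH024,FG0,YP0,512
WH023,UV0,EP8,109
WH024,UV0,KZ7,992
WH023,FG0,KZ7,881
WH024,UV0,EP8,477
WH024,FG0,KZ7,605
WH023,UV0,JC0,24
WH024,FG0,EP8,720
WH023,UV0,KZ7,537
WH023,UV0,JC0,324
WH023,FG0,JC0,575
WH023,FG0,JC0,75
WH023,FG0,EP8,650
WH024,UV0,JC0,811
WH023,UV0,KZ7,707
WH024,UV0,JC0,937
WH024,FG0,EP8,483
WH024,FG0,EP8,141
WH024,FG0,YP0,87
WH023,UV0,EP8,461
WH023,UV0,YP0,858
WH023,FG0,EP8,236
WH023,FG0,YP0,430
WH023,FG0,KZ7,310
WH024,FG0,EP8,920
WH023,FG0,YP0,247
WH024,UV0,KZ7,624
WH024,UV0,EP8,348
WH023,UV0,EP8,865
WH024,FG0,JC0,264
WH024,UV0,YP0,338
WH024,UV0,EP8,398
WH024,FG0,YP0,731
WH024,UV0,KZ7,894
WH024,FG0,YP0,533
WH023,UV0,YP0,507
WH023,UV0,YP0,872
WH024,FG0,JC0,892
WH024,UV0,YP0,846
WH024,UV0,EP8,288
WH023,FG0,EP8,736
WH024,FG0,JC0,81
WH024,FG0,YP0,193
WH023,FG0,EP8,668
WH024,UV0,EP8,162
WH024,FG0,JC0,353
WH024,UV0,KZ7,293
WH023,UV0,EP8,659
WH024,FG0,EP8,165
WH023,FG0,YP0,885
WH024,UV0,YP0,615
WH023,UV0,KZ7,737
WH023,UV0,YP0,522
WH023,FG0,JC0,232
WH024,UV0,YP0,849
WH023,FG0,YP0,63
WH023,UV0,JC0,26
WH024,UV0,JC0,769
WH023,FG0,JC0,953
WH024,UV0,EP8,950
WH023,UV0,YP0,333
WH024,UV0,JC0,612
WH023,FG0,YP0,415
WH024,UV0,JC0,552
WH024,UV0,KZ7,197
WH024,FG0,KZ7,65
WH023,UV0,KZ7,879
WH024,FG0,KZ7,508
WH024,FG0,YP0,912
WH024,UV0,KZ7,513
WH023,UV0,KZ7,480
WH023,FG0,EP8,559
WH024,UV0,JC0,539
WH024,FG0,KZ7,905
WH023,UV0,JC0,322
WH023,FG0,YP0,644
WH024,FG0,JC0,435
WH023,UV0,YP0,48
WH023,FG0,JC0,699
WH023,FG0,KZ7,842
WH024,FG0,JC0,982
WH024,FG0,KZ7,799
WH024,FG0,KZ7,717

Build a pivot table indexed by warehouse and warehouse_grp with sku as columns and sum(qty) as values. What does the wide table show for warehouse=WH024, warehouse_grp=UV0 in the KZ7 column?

Rows with warehouse=WH024, warehouse_grp=UV0 and sku=KZ7: qty values are 992, 624, 894, 293, 197, 513.
992 + 624 + 894 + 293 + 197 + 513 = 3513.

3513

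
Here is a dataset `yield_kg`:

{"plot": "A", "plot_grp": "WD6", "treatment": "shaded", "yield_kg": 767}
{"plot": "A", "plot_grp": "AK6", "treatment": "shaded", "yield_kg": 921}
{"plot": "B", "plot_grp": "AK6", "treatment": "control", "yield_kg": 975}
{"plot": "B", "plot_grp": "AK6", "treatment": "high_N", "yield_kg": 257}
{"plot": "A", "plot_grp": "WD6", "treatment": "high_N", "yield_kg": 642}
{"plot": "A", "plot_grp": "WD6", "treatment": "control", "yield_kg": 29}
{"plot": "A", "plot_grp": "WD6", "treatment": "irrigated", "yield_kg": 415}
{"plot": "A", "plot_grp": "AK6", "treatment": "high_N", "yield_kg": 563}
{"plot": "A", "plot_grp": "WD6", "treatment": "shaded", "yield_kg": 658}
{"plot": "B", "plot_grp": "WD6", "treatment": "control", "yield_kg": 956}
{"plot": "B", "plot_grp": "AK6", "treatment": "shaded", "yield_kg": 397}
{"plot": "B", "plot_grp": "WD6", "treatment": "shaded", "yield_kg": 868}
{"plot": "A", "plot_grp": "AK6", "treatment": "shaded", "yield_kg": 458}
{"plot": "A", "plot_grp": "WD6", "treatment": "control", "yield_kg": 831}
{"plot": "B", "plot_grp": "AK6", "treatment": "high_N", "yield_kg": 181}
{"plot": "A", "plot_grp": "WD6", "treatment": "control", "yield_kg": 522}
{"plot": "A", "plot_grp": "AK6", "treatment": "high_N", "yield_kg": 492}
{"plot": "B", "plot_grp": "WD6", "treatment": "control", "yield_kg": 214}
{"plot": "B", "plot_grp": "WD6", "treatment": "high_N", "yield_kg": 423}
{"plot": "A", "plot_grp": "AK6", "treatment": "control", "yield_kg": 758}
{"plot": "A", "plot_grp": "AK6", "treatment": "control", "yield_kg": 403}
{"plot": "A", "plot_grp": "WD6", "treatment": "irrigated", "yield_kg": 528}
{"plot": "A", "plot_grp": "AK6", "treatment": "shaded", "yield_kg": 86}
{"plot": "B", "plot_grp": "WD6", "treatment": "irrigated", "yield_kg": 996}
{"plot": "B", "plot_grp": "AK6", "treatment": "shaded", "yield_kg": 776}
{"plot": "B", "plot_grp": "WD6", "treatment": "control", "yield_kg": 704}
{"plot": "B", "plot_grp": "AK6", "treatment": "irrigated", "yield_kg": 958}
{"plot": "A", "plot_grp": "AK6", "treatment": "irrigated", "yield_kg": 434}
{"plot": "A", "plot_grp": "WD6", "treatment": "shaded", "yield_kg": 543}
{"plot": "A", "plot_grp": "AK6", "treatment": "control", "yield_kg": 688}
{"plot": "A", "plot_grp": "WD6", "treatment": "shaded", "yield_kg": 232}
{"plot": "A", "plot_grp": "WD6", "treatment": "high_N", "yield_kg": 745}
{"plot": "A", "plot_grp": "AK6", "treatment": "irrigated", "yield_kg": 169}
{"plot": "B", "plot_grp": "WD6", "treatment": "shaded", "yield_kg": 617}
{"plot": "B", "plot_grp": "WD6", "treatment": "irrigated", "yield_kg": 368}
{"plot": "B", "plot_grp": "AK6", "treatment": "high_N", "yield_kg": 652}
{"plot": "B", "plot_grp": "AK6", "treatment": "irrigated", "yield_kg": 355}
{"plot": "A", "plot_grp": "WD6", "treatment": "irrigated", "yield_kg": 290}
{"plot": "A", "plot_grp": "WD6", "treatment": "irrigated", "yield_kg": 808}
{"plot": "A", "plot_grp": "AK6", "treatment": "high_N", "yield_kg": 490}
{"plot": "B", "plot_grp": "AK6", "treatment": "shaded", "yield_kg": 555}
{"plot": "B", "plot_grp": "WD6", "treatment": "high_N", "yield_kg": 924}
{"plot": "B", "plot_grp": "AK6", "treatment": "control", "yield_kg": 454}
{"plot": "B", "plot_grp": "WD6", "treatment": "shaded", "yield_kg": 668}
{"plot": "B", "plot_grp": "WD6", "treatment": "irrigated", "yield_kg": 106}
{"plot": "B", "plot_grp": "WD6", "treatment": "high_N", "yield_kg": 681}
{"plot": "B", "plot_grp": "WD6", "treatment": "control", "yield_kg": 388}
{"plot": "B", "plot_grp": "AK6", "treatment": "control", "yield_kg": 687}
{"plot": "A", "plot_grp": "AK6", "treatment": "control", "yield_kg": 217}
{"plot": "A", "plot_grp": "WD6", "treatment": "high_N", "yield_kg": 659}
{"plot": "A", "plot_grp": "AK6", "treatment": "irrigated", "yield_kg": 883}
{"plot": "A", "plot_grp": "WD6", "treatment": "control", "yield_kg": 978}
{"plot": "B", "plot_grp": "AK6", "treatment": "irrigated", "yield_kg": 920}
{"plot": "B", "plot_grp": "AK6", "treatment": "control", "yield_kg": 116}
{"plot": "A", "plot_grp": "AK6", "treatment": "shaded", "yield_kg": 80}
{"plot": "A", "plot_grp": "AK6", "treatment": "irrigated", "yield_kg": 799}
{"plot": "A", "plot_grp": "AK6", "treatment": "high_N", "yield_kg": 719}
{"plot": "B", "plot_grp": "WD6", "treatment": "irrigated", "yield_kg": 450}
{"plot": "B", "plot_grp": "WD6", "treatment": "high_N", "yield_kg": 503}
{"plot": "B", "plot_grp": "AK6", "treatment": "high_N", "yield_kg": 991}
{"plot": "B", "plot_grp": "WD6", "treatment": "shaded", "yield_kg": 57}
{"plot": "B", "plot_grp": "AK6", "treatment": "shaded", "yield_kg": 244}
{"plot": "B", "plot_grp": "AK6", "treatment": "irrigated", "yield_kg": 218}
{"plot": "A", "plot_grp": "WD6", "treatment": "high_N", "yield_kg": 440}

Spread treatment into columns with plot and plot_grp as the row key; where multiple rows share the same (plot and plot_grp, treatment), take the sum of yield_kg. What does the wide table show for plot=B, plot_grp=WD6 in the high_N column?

Rows with plot=B, plot_grp=WD6 and treatment=high_N: yield_kg values are 423, 924, 681, 503.
423 + 924 + 681 + 503 = 2531.

2531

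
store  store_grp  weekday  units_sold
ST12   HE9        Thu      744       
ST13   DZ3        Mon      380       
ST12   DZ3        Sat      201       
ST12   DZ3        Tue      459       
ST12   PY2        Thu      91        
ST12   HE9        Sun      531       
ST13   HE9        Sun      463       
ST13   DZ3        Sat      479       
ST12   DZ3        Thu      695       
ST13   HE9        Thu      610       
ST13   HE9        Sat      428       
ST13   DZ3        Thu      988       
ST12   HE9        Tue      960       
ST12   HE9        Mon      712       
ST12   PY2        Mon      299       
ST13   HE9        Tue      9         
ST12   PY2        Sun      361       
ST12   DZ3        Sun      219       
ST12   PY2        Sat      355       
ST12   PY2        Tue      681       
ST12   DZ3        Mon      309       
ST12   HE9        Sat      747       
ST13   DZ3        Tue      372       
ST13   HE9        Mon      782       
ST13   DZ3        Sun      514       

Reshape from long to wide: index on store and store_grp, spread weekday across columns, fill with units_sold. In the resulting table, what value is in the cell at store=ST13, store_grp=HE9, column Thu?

610

Wide layout: rows indexed by store and store_grp, columns are the 5 distinct weekday values (Thu, Mon, Sat, Tue, Sun).
Cell (store=ST13, store_grp=HE9, weekday=Thu) draws from the long row where store=ST13, store_grp=HE9 and weekday=Thu, which has units_sold=610.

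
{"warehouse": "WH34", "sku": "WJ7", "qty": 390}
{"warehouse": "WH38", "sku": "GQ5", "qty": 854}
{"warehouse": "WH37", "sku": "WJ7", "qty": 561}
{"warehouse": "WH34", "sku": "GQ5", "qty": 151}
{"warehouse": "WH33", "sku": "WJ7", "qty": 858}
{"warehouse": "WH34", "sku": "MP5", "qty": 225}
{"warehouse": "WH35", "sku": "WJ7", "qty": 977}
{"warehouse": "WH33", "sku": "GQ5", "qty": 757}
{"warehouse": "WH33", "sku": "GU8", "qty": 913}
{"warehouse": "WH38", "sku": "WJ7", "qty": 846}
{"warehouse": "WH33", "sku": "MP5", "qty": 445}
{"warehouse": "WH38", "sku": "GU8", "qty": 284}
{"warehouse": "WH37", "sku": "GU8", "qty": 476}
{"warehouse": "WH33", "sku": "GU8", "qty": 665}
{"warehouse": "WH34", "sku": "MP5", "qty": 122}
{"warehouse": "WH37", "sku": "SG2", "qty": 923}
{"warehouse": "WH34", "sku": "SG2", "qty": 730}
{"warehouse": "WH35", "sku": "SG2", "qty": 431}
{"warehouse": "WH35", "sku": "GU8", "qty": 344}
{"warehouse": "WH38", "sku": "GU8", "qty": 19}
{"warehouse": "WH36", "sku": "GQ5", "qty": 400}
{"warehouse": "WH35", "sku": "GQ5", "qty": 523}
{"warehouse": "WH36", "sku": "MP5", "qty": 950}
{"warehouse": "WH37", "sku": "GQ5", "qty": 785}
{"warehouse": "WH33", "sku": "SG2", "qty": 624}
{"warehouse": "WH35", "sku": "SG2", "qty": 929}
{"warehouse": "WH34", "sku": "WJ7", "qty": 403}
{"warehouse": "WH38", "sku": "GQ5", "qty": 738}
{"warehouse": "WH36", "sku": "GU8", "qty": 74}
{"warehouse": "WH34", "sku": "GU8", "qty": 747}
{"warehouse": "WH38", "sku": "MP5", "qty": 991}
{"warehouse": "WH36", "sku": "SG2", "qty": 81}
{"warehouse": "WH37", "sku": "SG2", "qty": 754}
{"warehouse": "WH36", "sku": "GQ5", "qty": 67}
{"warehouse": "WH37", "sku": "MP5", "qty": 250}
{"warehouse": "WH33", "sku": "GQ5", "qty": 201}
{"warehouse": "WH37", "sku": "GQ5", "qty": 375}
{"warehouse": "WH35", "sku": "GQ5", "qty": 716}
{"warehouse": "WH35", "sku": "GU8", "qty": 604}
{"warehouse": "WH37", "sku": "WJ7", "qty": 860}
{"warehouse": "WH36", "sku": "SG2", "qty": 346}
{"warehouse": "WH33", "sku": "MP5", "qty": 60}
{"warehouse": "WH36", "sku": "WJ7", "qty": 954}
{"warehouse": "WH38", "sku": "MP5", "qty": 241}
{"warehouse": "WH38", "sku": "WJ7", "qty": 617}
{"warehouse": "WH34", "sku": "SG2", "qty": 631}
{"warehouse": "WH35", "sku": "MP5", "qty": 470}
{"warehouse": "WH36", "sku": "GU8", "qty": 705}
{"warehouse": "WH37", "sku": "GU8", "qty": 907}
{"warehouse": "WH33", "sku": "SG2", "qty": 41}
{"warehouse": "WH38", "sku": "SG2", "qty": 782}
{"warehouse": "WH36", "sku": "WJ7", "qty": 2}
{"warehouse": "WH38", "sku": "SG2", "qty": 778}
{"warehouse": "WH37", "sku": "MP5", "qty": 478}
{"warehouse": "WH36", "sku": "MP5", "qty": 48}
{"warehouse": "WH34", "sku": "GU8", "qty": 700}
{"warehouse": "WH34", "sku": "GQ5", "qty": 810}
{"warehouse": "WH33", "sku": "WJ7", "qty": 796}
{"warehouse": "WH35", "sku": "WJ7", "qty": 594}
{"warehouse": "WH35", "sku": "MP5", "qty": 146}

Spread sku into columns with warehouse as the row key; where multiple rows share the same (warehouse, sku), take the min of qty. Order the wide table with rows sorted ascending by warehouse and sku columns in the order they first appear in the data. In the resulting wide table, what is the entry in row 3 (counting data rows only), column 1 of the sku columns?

With rows sorted ascending by warehouse, row 3 is warehouse=WH35. sku columns in first-appearance order: WJ7, GQ5, MP5, GU8, SG2; column 1 is WJ7.
Long rows with warehouse=WH35, sku=WJ7: min(977, 594) = 594.

594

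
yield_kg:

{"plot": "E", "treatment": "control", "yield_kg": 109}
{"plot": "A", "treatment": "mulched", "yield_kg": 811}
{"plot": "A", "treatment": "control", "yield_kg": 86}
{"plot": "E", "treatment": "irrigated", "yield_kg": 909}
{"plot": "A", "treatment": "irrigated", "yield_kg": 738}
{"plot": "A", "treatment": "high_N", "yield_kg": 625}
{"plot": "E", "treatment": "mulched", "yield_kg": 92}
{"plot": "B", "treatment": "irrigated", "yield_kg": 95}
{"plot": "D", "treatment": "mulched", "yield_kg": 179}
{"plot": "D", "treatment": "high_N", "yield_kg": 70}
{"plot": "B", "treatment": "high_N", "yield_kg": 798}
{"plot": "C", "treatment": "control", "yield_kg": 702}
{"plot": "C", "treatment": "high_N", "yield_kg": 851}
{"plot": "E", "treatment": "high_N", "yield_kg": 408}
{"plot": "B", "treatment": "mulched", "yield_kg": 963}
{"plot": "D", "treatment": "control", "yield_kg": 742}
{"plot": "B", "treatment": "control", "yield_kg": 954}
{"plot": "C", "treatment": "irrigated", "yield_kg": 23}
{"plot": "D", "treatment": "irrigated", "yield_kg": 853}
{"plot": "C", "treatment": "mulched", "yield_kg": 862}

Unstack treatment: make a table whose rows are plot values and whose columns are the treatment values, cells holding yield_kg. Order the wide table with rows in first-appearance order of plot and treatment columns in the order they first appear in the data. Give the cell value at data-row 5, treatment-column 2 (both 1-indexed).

With rows in first-appearance order of plot, row 5 is plot=C. treatment columns in first-appearance order: control, mulched, irrigated, high_N; column 2 is mulched.
Long rows with plot=C, treatment=mulched: yield_kg = 862.

862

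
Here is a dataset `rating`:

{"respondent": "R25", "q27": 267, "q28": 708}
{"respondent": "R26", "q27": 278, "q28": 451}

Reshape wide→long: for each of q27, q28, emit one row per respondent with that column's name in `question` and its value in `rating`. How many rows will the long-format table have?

4

2 respondent values × 2 melted columns = 4 rows.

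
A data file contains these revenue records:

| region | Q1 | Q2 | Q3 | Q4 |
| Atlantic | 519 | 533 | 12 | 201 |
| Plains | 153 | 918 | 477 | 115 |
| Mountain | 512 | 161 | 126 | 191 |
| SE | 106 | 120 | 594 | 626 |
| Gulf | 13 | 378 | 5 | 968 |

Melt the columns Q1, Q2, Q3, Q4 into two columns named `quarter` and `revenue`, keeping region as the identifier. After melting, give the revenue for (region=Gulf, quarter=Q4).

968

Unpivoting turns each (region, wide-column) pair into one long row.
The wide cell at row Gulf, column Q4 holds 968, so the long row (Gulf, Q4) has revenue=968.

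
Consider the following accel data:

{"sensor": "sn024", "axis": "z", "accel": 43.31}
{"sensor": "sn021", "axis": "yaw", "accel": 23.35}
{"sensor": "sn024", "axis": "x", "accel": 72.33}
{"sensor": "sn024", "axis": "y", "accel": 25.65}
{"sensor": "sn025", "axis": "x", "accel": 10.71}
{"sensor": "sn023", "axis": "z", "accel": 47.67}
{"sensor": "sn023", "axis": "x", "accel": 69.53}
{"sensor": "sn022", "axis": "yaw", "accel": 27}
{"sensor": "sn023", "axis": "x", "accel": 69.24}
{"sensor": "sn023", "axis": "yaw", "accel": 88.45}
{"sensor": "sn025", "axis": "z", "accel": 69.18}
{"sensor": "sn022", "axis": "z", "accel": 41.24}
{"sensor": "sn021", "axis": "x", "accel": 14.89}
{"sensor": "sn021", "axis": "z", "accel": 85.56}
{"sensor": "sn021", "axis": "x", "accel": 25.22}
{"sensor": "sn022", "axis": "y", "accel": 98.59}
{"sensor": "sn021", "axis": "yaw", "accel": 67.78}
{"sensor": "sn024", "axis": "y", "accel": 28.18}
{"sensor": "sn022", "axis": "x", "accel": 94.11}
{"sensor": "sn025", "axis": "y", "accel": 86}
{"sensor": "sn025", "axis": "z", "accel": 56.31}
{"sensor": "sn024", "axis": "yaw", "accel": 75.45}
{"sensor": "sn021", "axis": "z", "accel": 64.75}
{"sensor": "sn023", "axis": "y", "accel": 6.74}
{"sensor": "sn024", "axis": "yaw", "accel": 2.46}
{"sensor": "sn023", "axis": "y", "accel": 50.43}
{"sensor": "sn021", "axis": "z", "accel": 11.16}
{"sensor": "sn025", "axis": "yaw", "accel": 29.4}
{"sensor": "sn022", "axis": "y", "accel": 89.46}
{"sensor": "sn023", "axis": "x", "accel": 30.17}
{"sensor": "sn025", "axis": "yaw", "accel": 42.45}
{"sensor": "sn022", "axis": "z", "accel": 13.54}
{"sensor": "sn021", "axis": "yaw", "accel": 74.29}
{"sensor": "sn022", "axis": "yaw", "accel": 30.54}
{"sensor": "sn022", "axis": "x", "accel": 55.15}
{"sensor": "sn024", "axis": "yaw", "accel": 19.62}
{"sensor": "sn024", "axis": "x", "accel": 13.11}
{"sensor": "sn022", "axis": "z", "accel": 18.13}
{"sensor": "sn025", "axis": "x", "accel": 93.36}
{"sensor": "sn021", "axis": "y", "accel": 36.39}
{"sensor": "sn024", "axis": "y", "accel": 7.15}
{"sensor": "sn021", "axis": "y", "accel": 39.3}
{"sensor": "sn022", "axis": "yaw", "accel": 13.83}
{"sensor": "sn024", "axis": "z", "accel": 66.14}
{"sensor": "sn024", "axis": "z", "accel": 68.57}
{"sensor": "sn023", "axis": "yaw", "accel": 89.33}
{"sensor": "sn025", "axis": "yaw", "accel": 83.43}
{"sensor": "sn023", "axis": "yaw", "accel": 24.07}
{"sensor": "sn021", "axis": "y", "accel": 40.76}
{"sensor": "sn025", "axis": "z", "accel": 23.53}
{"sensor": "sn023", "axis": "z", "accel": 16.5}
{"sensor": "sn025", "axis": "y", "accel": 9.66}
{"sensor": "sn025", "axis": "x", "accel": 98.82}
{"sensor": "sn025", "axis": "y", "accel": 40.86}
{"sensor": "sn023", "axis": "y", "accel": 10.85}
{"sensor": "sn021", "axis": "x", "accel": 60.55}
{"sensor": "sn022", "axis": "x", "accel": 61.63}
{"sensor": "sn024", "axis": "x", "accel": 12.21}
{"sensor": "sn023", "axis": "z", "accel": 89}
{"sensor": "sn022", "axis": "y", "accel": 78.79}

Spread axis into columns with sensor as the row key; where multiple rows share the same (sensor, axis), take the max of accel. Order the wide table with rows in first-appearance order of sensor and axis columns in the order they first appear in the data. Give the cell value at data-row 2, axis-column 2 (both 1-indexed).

With rows in first-appearance order of sensor, row 2 is sensor=sn021. axis columns in first-appearance order: z, yaw, x, y; column 2 is yaw.
Long rows with sensor=sn021, axis=yaw: max(23.35, 67.78, 74.29) = 74.29.

74.29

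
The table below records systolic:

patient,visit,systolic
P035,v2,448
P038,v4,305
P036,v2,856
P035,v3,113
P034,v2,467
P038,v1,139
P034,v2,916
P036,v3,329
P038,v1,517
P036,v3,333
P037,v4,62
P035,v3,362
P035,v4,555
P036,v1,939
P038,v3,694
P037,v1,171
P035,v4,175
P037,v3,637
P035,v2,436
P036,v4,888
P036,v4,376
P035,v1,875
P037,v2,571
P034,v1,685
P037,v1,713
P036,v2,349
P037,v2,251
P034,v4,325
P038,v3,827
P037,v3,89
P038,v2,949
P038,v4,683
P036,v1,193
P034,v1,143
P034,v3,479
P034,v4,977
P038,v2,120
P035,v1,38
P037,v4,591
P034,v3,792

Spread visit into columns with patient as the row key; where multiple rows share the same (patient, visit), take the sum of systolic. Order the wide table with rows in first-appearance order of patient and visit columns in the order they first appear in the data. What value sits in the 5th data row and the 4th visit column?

With rows in first-appearance order of patient, row 5 is patient=P037. visit columns in first-appearance order: v2, v4, v3, v1; column 4 is v1.
Long rows with patient=P037, visit=v1: 171 + 713 = 884.

884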